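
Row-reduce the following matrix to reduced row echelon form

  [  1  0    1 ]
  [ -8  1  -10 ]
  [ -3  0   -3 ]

[[1, 0, 1], [0, 1, -2], [0, 0, 0]]

R2 ← R2 + 8·R1
  [  1  0   1 ]
  [  0  1  -2 ]
  [ -3  0  -3 ]
R3 ← R3 + 3·R1
  [ 1  0   1 ]
  [ 0  1  -2 ]
  [ 0  0   0 ]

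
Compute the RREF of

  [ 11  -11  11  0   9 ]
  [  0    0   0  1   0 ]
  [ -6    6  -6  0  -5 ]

R1 ← 1/11·R1
  [  1  -1   1  0  9/11 ]
  [  0   0   0  1     0 ]
  [ -6   6  -6  0    -5 ]
R3 ← R3 + 6·R1
  [ 1  -1  1  0   9/11 ]
  [ 0   0  0  1      0 ]
  [ 0   0  0  0  -1/11 ]
R3 ← -11·R3
  [ 1  -1  1  0  9/11 ]
  [ 0   0  0  1     0 ]
  [ 0   0  0  0     1 ]
R1 ← R1 − 9/11·R3
  [ 1  -1  1  0  0 ]
  [ 0   0  0  1  0 ]
  [ 0   0  0  0  1 ]

[[1, -1, 1, 0, 0], [0, 0, 0, 1, 0], [0, 0, 0, 0, 1]]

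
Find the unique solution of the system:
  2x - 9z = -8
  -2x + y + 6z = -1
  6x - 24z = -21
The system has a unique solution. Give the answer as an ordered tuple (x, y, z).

(1/2, -6, 1)

Form the augmented matrix and row-reduce:
  [  2  0   -9  |   -8 ]
  [ -2  1    6  |   -1 ]
  [  6  0  -24  |  -21 ]
R1 := 1/2·R1
R2 := R2 + 2·R1
R3 := R3 − 6·R1
R3 := 1/3·R3
R2 := R2 + 3·R3
R1 := R1 + 9/2·R3
Reading off the last column: x = 1/2, y = -6, z = 1.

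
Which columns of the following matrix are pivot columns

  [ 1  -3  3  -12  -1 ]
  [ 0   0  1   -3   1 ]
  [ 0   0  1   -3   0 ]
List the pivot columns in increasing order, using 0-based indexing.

R3 := R3 − R2
  [ 1  -3  3  -12  -1 ]
  [ 0   0  1   -3   1 ]
  [ 0   0  0    0  -1 ]
R3 := -1·R3
  [ 1  -3  3  -12  -1 ]
  [ 0   0  1   -3   1 ]
  [ 0   0  0    0   1 ]
R2 := R2 − R3
  [ 1  -3  3  -12  -1 ]
  [ 0   0  1   -3   0 ]
  [ 0   0  0    0   1 ]
R1 := R1 + R3
  [ 1  -3  3  -12  0 ]
  [ 0   0  1   -3  0 ]
  [ 0   0  0    0  1 ]
R1 := R1 − 3·R2
  [ 1  -3  0  -3  0 ]
  [ 0   0  1  -3  0 ]
  [ 0   0  0   0  1 ]
Pivot columns are the columns containing a leading 1.

0, 2, 4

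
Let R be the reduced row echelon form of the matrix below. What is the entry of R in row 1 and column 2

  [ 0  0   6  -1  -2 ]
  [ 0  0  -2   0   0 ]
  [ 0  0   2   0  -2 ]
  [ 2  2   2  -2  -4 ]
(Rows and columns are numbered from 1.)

1

Swap R1 and R4.
Multiply R1 by 1/2.
Multiply R2 by -1/2.
Subtract 2 times R2 from R3.
Subtract 6 times R2 from R4.
Swap R3 and R4.
Multiply R3 by -1.
Multiply R4 by -1/2.
Subtract 2 times R4 from R3.
Add 2 times R4 to R1.
Add R3 to R1.
Subtract R2 from R1.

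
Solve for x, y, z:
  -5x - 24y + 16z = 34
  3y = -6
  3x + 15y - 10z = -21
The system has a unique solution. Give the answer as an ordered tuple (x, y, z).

(-2, -2, -3/2)

Form the augmented matrix and row-reduce:
  [ -5  -24   16  |   34 ]
  [  0    3    0  |   -6 ]
  [  3   15  -10  |  -21 ]
Multiply R1 by -1/5.
  [ 1  24/5  -16/5  |  -34/5 ]
  [ 0     3      0  |     -6 ]
  [ 3    15    -10  |    -21 ]
Subtract 3 times R1 from R3.
  [ 1  24/5  -16/5  |  -34/5 ]
  [ 0     3      0  |     -6 ]
  [ 0   3/5   -2/5  |   -3/5 ]
Multiply R2 by 1/3.
  [ 1  24/5  -16/5  |  -34/5 ]
  [ 0     1      0  |     -2 ]
  [ 0   3/5   -2/5  |   -3/5 ]
Subtract 3/5 times R2 from R3.
  [ 1  24/5  -16/5  |  -34/5 ]
  [ 0     1      0  |     -2 ]
  [ 0     0   -2/5  |    3/5 ]
Multiply R3 by -5/2.
  [ 1  24/5  -16/5  |  -34/5 ]
  [ 0     1      0  |     -2 ]
  [ 0     0      1  |   -3/2 ]
Add 16/5 times R3 to R1.
  [ 1  24/5  0  |  -58/5 ]
  [ 0     1  0  |     -2 ]
  [ 0     0  1  |   -3/2 ]
Subtract 24/5 times R2 from R1.
  [ 1  0  0  |    -2 ]
  [ 0  1  0  |    -2 ]
  [ 0  0  1  |  -3/2 ]
Reading off the last column: x = -2, y = -2, z = -3/2.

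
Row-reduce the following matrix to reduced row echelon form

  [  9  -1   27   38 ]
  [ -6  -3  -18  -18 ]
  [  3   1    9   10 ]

[[1, 0, 3, 4], [0, 1, 0, -2], [0, 0, 0, 0]]

Multiply ρ1 by 1/9.
  [  1  -1/9    3  38/9 ]
  [ -6    -3  -18   -18 ]
  [  3     1    9    10 ]
Add 6 times ρ1 to ρ2.
  [ 1   -1/9  3  38/9 ]
  [ 0  -11/3  0  22/3 ]
  [ 3      1  9    10 ]
Subtract 3 times ρ1 from ρ3.
  [ 1   -1/9  3  38/9 ]
  [ 0  -11/3  0  22/3 ]
  [ 0    4/3  0  -8/3 ]
Multiply ρ2 by -3/11.
  [ 1  -1/9  3  38/9 ]
  [ 0     1  0    -2 ]
  [ 0   4/3  0  -8/3 ]
Subtract 4/3 times ρ2 from ρ3.
  [ 1  -1/9  3  38/9 ]
  [ 0     1  0    -2 ]
  [ 0     0  0     0 ]
Add 1/9 times ρ2 to ρ1.
  [ 1  0  3   4 ]
  [ 0  1  0  -2 ]
  [ 0  0  0   0 ]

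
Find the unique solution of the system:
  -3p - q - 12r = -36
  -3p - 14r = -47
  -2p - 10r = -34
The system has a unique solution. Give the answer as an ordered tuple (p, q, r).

(-3, -3, 4)

Form the augmented matrix and row-reduce:
  [ -3  -1  -12  |  -36 ]
  [ -3   0  -14  |  -47 ]
  [ -2   0  -10  |  -34 ]
r1 → -1/3·r1
  [  1  1/3    4  |   12 ]
  [ -3    0  -14  |  -47 ]
  [ -2    0  -10  |  -34 ]
r2 → r2 + 3·r1
  [  1  1/3    4  |   12 ]
  [  0    1   -2  |  -11 ]
  [ -2    0  -10  |  -34 ]
r3 → r3 + 2·r1
  [ 1  1/3   4  |   12 ]
  [ 0    1  -2  |  -11 ]
  [ 0  2/3  -2  |  -10 ]
r3 → r3 − 2/3·r2
  [ 1  1/3     4  |    12 ]
  [ 0    1    -2  |   -11 ]
  [ 0    0  -2/3  |  -8/3 ]
r3 → -3/2·r3
  [ 1  1/3   4  |   12 ]
  [ 0    1  -2  |  -11 ]
  [ 0    0   1  |    4 ]
r2 → r2 + 2·r3
  [ 1  1/3  4  |  12 ]
  [ 0    1  0  |  -3 ]
  [ 0    0  1  |   4 ]
r1 → r1 − 4·r3
  [ 1  1/3  0  |  -4 ]
  [ 0    1  0  |  -3 ]
  [ 0    0  1  |   4 ]
r1 → r1 − 1/3·r2
  [ 1  0  0  |  -3 ]
  [ 0  1  0  |  -3 ]
  [ 0  0  1  |   4 ]
Reading off the last column: p = -3, q = -3, r = 4.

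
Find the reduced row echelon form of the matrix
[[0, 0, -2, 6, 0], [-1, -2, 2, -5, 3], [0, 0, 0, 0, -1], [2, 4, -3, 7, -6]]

r1 ↔ r2
r1 ← -1·r1
r4 ← r4 − 2·r1
r2 ← -1/2·r2
r4 ← r4 − r2
r3 ← -1·r3
r1 ← r1 + 3·r3
r1 ← r1 + 2·r2

[[1, 2, 0, -1, 0], [0, 0, 1, -3, 0], [0, 0, 0, 0, 1], [0, 0, 0, 0, 0]]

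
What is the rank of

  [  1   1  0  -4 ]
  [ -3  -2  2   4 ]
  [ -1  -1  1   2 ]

ρ2 -> ρ2 + 3·ρ1
  [  1   1  0  -4 ]
  [  0   1  2  -8 ]
  [ -1  -1  1   2 ]
ρ3 -> ρ3 + ρ1
  [ 1  1  0  -4 ]
  [ 0  1  2  -8 ]
  [ 0  0  1  -2 ]
ρ2 -> ρ2 − 2·ρ3
  [ 1  1  0  -4 ]
  [ 0  1  0  -4 ]
  [ 0  0  1  -2 ]
ρ1 -> ρ1 − ρ2
  [ 1  0  0   0 ]
  [ 0  1  0  -4 ]
  [ 0  0  1  -2 ]
The reduced form has 3 nonzero rows.

rank = 3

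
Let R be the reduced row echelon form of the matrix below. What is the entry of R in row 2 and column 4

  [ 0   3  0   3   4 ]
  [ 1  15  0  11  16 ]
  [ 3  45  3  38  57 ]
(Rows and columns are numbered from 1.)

1

ρ1 ↔ ρ2
ρ3 -> ρ3 − 3·ρ1
ρ2 -> 1/3·ρ2
ρ3 -> 1/3·ρ3
ρ1 -> ρ1 − 15·ρ2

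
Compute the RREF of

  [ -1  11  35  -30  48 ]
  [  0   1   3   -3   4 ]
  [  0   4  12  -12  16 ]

ρ1 ← -1·ρ1
ρ3 ← ρ3 − 4·ρ2
ρ1 ← ρ1 + 11·ρ2

[[1, 0, -2, -3, -4], [0, 1, 3, -3, 4], [0, 0, 0, 0, 0]]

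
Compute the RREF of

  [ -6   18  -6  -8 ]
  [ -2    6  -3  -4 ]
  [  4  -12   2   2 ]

[[1, -3, 0, 0], [0, 0, 1, 0], [0, 0, 0, 1]]

R1 → -1/6·R1
  [  1   -3   1  4/3 ]
  [ -2    6  -3   -4 ]
  [  4  -12   2    2 ]
R2 → R2 + 2·R1
  [ 1   -3   1   4/3 ]
  [ 0    0  -1  -4/3 ]
  [ 4  -12   2     2 ]
R3 → R3 − 4·R1
  [ 1  -3   1    4/3 ]
  [ 0   0  -1   -4/3 ]
  [ 0   0  -2  -10/3 ]
R2 → -1·R2
  [ 1  -3   1    4/3 ]
  [ 0   0   1    4/3 ]
  [ 0   0  -2  -10/3 ]
R3 → R3 + 2·R2
  [ 1  -3  1   4/3 ]
  [ 0   0  1   4/3 ]
  [ 0   0  0  -2/3 ]
R3 → -3/2·R3
  [ 1  -3  1  4/3 ]
  [ 0   0  1  4/3 ]
  [ 0   0  0    1 ]
R2 → R2 − 4/3·R3
  [ 1  -3  1  4/3 ]
  [ 0   0  1    0 ]
  [ 0   0  0    1 ]
R1 → R1 − 4/3·R3
  [ 1  -3  1  0 ]
  [ 0   0  1  0 ]
  [ 0   0  0  1 ]
R1 → R1 − R2
  [ 1  -3  0  0 ]
  [ 0   0  1  0 ]
  [ 0   0  0  1 ]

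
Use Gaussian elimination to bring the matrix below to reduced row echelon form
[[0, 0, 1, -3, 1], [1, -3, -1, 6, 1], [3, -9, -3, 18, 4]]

[[1, -3, 0, 3, 0], [0, 0, 1, -3, 0], [0, 0, 0, 0, 1]]

R1 <=> R2
  [ 1  -3  -1   6  1 ]
  [ 0   0   1  -3  1 ]
  [ 3  -9  -3  18  4 ]
R3 := R3 − 3·R1
  [ 1  -3  -1   6  1 ]
  [ 0   0   1  -3  1 ]
  [ 0   0   0   0  1 ]
R2 := R2 − R3
  [ 1  -3  -1   6  1 ]
  [ 0   0   1  -3  0 ]
  [ 0   0   0   0  1 ]
R1 := R1 − R3
  [ 1  -3  -1   6  0 ]
  [ 0   0   1  -3  0 ]
  [ 0   0   0   0  1 ]
R1 := R1 + R2
  [ 1  -3  0   3  0 ]
  [ 0   0  1  -3  0 ]
  [ 0   0  0   0  1 ]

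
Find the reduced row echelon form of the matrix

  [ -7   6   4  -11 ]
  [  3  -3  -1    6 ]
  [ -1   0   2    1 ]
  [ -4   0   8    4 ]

ρ1 ← -1/7·ρ1
  [  1  -6/7  -4/7  11/7 ]
  [  3    -3    -1     6 ]
  [ -1     0     2     1 ]
  [ -4     0     8     4 ]
ρ2 ← ρ2 − 3·ρ1
  [  1  -6/7  -4/7  11/7 ]
  [  0  -3/7   5/7   9/7 ]
  [ -1     0     2     1 ]
  [ -4     0     8     4 ]
ρ3 ← ρ3 + ρ1
  [  1  -6/7  -4/7  11/7 ]
  [  0  -3/7   5/7   9/7 ]
  [  0  -6/7  10/7  18/7 ]
  [ -4     0     8     4 ]
ρ4 ← ρ4 + 4·ρ1
  [ 1   -6/7  -4/7  11/7 ]
  [ 0   -3/7   5/7   9/7 ]
  [ 0   -6/7  10/7  18/7 ]
  [ 0  -24/7  40/7  72/7 ]
ρ2 ← -7/3·ρ2
  [ 1   -6/7  -4/7  11/7 ]
  [ 0      1  -5/3    -3 ]
  [ 0   -6/7  10/7  18/7 ]
  [ 0  -24/7  40/7  72/7 ]
ρ3 ← ρ3 + 6/7·ρ2
  [ 1   -6/7  -4/7  11/7 ]
  [ 0      1  -5/3    -3 ]
  [ 0      0     0     0 ]
  [ 0  -24/7  40/7  72/7 ]
ρ4 ← ρ4 + 24/7·ρ2
  [ 1  -6/7  -4/7  11/7 ]
  [ 0     1  -5/3    -3 ]
  [ 0     0     0     0 ]
  [ 0     0     0     0 ]
ρ1 ← ρ1 + 6/7·ρ2
  [ 1  0    -2  -1 ]
  [ 0  1  -5/3  -3 ]
  [ 0  0     0   0 ]
  [ 0  0     0   0 ]

[[1, 0, -2, -1], [0, 1, -5/3, -3], [0, 0, 0, 0], [0, 0, 0, 0]]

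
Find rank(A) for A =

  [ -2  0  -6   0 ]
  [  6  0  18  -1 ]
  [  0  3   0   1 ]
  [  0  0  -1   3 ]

rank = 4

r1 ← -1/2·r1
r2 ← r2 − 6·r1
r2 <-> r3
r2 ← 1/3·r2
r3 <-> r4
r3 ← -1·r3
r4 ← -1·r4
r3 ← r3 + 3·r4
r2 ← r2 − 1/3·r4
r1 ← r1 − 3·r3
The reduced form has 4 nonzero rows.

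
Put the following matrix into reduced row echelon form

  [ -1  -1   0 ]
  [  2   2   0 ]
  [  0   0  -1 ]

r1 -> -1·r1
  [ 1  1   0 ]
  [ 2  2   0 ]
  [ 0  0  -1 ]
r2 -> r2 − 2·r1
  [ 1  1   0 ]
  [ 0  0   0 ]
  [ 0  0  -1 ]
r2 ↔ r3
  [ 1  1   0 ]
  [ 0  0  -1 ]
  [ 0  0   0 ]
r2 -> -1·r2
  [ 1  1  0 ]
  [ 0  0  1 ]
  [ 0  0  0 ]

[[1, 1, 0], [0, 0, 1], [0, 0, 0]]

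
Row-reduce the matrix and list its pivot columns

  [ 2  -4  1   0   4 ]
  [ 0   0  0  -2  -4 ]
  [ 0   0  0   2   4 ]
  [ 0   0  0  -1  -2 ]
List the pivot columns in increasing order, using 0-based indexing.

0, 3

R1 → 1/2·R1
R2 → -1/2·R2
R3 → R3 − 2·R2
R4 → R4 + R2
Pivot columns are the columns containing a leading 1.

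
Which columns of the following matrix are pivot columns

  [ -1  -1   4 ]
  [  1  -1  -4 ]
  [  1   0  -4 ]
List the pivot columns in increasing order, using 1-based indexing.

r1 -> -1·r1
  [ 1   1  -4 ]
  [ 1  -1  -4 ]
  [ 1   0  -4 ]
r2 -> r2 − r1
  [ 1   1  -4 ]
  [ 0  -2   0 ]
  [ 1   0  -4 ]
r3 -> r3 − r1
  [ 1   1  -4 ]
  [ 0  -2   0 ]
  [ 0  -1   0 ]
r2 -> -1/2·r2
  [ 1   1  -4 ]
  [ 0   1   0 ]
  [ 0  -1   0 ]
r3 -> r3 + r2
  [ 1  1  -4 ]
  [ 0  1   0 ]
  [ 0  0   0 ]
r1 -> r1 − r2
  [ 1  0  -4 ]
  [ 0  1   0 ]
  [ 0  0   0 ]
Pivot columns are the columns containing a leading 1.

1, 2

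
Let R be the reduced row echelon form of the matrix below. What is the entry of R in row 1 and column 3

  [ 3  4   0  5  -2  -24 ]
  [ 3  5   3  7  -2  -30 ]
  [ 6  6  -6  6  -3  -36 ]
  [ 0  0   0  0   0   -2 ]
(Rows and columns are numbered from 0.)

2

R1 := 1/3·R1
  [ 1  4/3   0  5/3  -2/3   -8 ]
  [ 3    5   3    7    -2  -30 ]
  [ 6    6  -6    6    -3  -36 ]
  [ 0    0   0    0     0   -2 ]
R2 := R2 − 3·R1
  [ 1  4/3   0  5/3  -2/3   -8 ]
  [ 0    1   3    2     0   -6 ]
  [ 6    6  -6    6    -3  -36 ]
  [ 0    0   0    0     0   -2 ]
R3 := R3 − 6·R1
  [ 1  4/3   0  5/3  -2/3  -8 ]
  [ 0    1   3    2     0  -6 ]
  [ 0   -2  -6   -4     1  12 ]
  [ 0    0   0    0     0  -2 ]
R3 := R3 + 2·R2
  [ 1  4/3  0  5/3  -2/3  -8 ]
  [ 0    1  3    2     0  -6 ]
  [ 0    0  0    0     1   0 ]
  [ 0    0  0    0     0  -2 ]
R4 := -1/2·R4
  [ 1  4/3  0  5/3  -2/3  -8 ]
  [ 0    1  3    2     0  -6 ]
  [ 0    0  0    0     1   0 ]
  [ 0    0  0    0     0   1 ]
R2 := R2 + 6·R4
  [ 1  4/3  0  5/3  -2/3  -8 ]
  [ 0    1  3    2     0   0 ]
  [ 0    0  0    0     1   0 ]
  [ 0    0  0    0     0   1 ]
R1 := R1 + 8·R4
  [ 1  4/3  0  5/3  -2/3  0 ]
  [ 0    1  3    2     0  0 ]
  [ 0    0  0    0     1  0 ]
  [ 0    0  0    0     0  1 ]
R1 := R1 + 2/3·R3
  [ 1  4/3  0  5/3  0  0 ]
  [ 0    1  3    2  0  0 ]
  [ 0    0  0    0  1  0 ]
  [ 0    0  0    0  0  1 ]
R1 := R1 − 4/3·R2
  [ 1  0  -4  -1  0  0 ]
  [ 0  1   3   2  0  0 ]
  [ 0  0   0   0  1  0 ]
  [ 0  0   0   0  0  1 ]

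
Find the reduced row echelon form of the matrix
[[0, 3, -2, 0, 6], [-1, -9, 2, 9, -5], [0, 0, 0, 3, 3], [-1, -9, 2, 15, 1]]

[[1, 0, 4, 0, -4], [0, 1, -2/3, 0, 2], [0, 0, 0, 1, 1], [0, 0, 0, 0, 0]]

ρ1 ↔ ρ2
  [ -1  -9   2   9  -5 ]
  [  0   3  -2   0   6 ]
  [  0   0   0   3   3 ]
  [ -1  -9   2  15   1 ]
ρ1 := -1·ρ1
  [  1   9  -2  -9  5 ]
  [  0   3  -2   0  6 ]
  [  0   0   0   3  3 ]
  [ -1  -9   2  15  1 ]
ρ4 := ρ4 + ρ1
  [ 1  9  -2  -9  5 ]
  [ 0  3  -2   0  6 ]
  [ 0  0   0   3  3 ]
  [ 0  0   0   6  6 ]
ρ2 := 1/3·ρ2
  [ 1  9    -2  -9  5 ]
  [ 0  1  -2/3   0  2 ]
  [ 0  0     0   3  3 ]
  [ 0  0     0   6  6 ]
ρ3 := 1/3·ρ3
  [ 1  9    -2  -9  5 ]
  [ 0  1  -2/3   0  2 ]
  [ 0  0     0   1  1 ]
  [ 0  0     0   6  6 ]
ρ4 := ρ4 − 6·ρ3
  [ 1  9    -2  -9  5 ]
  [ 0  1  -2/3   0  2 ]
  [ 0  0     0   1  1 ]
  [ 0  0     0   0  0 ]
ρ1 := ρ1 + 9·ρ3
  [ 1  9    -2  0  14 ]
  [ 0  1  -2/3  0   2 ]
  [ 0  0     0  1   1 ]
  [ 0  0     0  0   0 ]
ρ1 := ρ1 − 9·ρ2
  [ 1  0     4  0  -4 ]
  [ 0  1  -2/3  0   2 ]
  [ 0  0     0  1   1 ]
  [ 0  0     0  0   0 ]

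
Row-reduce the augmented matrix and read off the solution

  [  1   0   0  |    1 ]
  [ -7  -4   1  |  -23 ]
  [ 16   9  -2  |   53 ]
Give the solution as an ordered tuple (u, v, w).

R2 → R2 + 7·R1
  [  1   0   0  |    1 ]
  [  0  -4   1  |  -16 ]
  [ 16   9  -2  |   53 ]
R3 → R3 − 16·R1
  [ 1   0   0  |    1 ]
  [ 0  -4   1  |  -16 ]
  [ 0   9  -2  |   37 ]
R2 → -1/4·R2
  [ 1  0     0  |   1 ]
  [ 0  1  -1/4  |   4 ]
  [ 0  9    -2  |  37 ]
R3 → R3 − 9·R2
  [ 1  0     0  |  1 ]
  [ 0  1  -1/4  |  4 ]
  [ 0  0   1/4  |  1 ]
R3 → 4·R3
  [ 1  0     0  |  1 ]
  [ 0  1  -1/4  |  4 ]
  [ 0  0     1  |  4 ]
R2 → R2 + 1/4·R3
  [ 1  0  0  |  1 ]
  [ 0  1  0  |  5 ]
  [ 0  0  1  |  4 ]
Reading off the last column: u = 1, v = 5, w = 4.

(1, 5, 4)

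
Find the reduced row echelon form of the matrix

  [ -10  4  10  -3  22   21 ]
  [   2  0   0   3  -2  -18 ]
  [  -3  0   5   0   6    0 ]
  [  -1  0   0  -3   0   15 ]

R1 -> -1/10·R1
  [  1  -2/5  -1  3/10  -11/5  -21/10 ]
  [  2     0   0     3     -2     -18 ]
  [ -3     0   5     0      6       0 ]
  [ -1     0   0    -3      0      15 ]
R2 -> R2 − 2·R1
  [  1  -2/5  -1  3/10  -11/5  -21/10 ]
  [  0   4/5   2  12/5   12/5   -69/5 ]
  [ -3     0   5     0      6       0 ]
  [ -1     0   0    -3      0      15 ]
R3 -> R3 + 3·R1
  [  1  -2/5  -1  3/10  -11/5  -21/10 ]
  [  0   4/5   2  12/5   12/5   -69/5 ]
  [  0  -6/5   2  9/10   -3/5  -63/10 ]
  [ -1     0   0    -3      0      15 ]
R4 -> R4 + R1
  [ 1  -2/5  -1    3/10  -11/5  -21/10 ]
  [ 0   4/5   2    12/5   12/5   -69/5 ]
  [ 0  -6/5   2    9/10   -3/5  -63/10 ]
  [ 0  -2/5  -1  -27/10  -11/5  129/10 ]
R2 -> 5/4·R2
  [ 1  -2/5   -1    3/10  -11/5  -21/10 ]
  [ 0     1  5/2       3      3   -69/4 ]
  [ 0  -6/5    2    9/10   -3/5  -63/10 ]
  [ 0  -2/5   -1  -27/10  -11/5  129/10 ]
R3 -> R3 + 6/5·R2
  [ 1  -2/5   -1    3/10  -11/5  -21/10 ]
  [ 0     1  5/2       3      3   -69/4 ]
  [ 0     0    5     9/2      3     -27 ]
  [ 0  -2/5   -1  -27/10  -11/5  129/10 ]
R4 -> R4 + 2/5·R2
  [ 1  -2/5   -1  3/10  -11/5  -21/10 ]
  [ 0     1  5/2     3      3   -69/4 ]
  [ 0     0    5   9/2      3     -27 ]
  [ 0     0    0  -3/2     -1       6 ]
R3 -> 1/5·R3
  [ 1  -2/5   -1  3/10  -11/5  -21/10 ]
  [ 0     1  5/2     3      3   -69/4 ]
  [ 0     0    1  9/10    3/5   -27/5 ]
  [ 0     0    0  -3/2     -1       6 ]
R4 -> -2/3·R4
  [ 1  -2/5   -1  3/10  -11/5  -21/10 ]
  [ 0     1  5/2     3      3   -69/4 ]
  [ 0     0    1  9/10    3/5   -27/5 ]
  [ 0     0    0     1    2/3      -4 ]
R3 -> R3 − 9/10·R4
  [ 1  -2/5   -1  3/10  -11/5  -21/10 ]
  [ 0     1  5/2     3      3   -69/4 ]
  [ 0     0    1     0      0    -9/5 ]
  [ 0     0    0     1    2/3      -4 ]
R2 -> R2 − 3·R4
  [ 1  -2/5   -1  3/10  -11/5  -21/10 ]
  [ 0     1  5/2     0      1   -21/4 ]
  [ 0     0    1     0      0    -9/5 ]
  [ 0     0    0     1    2/3      -4 ]
R1 -> R1 − 3/10·R4
  [ 1  -2/5   -1  0  -12/5  -9/10 ]
  [ 0     1  5/2  0      1  -21/4 ]
  [ 0     0    1  0      0   -9/5 ]
  [ 0     0    0  1    2/3     -4 ]
R2 -> R2 − 5/2·R3
  [ 1  -2/5  -1  0  -12/5  -9/10 ]
  [ 0     1   0  0      1   -3/4 ]
  [ 0     0   1  0      0   -9/5 ]
  [ 0     0   0  1    2/3     -4 ]
R1 -> R1 + R3
  [ 1  -2/5  0  0  -12/5  -27/10 ]
  [ 0     1  0  0      1    -3/4 ]
  [ 0     0  1  0      0    -9/5 ]
  [ 0     0  0  1    2/3      -4 ]
R1 -> R1 + 2/5·R2
  [ 1  0  0  0   -2    -3 ]
  [ 0  1  0  0    1  -3/4 ]
  [ 0  0  1  0    0  -9/5 ]
  [ 0  0  0  1  2/3    -4 ]

[[1, 0, 0, 0, -2, -3], [0, 1, 0, 0, 1, -3/4], [0, 0, 1, 0, 0, -9/5], [0, 0, 0, 1, 2/3, -4]]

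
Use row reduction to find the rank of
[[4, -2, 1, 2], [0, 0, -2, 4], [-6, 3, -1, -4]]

R1 → 1/4·R1
  [  1  -1/2  1/4  1/2 ]
  [  0     0   -2    4 ]
  [ -6     3   -1   -4 ]
R3 → R3 + 6·R1
  [ 1  -1/2  1/4  1/2 ]
  [ 0     0   -2    4 ]
  [ 0     0  1/2   -1 ]
R2 → -1/2·R2
  [ 1  -1/2  1/4  1/2 ]
  [ 0     0    1   -2 ]
  [ 0     0  1/2   -1 ]
R3 → R3 − 1/2·R2
  [ 1  -1/2  1/4  1/2 ]
  [ 0     0    1   -2 ]
  [ 0     0    0    0 ]
R1 → R1 − 1/4·R2
  [ 1  -1/2  0   1 ]
  [ 0     0  1  -2 ]
  [ 0     0  0   0 ]
The reduced form has 2 nonzero rows.

rank = 2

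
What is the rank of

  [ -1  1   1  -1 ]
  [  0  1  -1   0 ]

R1 -> -1·R1
  [ 1  -1  -1  1 ]
  [ 0   1  -1  0 ]
R1 -> R1 + R2
  [ 1  0  -2  1 ]
  [ 0  1  -1  0 ]
The reduced form has 2 nonzero rows.

rank = 2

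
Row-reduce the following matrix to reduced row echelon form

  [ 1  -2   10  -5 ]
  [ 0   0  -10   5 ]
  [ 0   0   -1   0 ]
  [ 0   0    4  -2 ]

[[1, -2, 0, 0], [0, 0, 1, 0], [0, 0, 0, 1], [0, 0, 0, 0]]

Multiply R2 by -1/10.
Add R2 to R3.
Subtract 4 times R2 from R4.
Multiply R3 by -2.
Add 1/2 times R3 to R2.
Add 5 times R3 to R1.
Subtract 10 times R2 from R1.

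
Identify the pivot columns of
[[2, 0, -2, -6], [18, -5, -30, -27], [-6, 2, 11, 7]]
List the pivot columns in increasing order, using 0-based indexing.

R1 := 1/2·R1
  [  1   0   -1   -3 ]
  [ 18  -5  -30  -27 ]
  [ -6   2   11    7 ]
R2 := R2 − 18·R1
  [  1   0   -1  -3 ]
  [  0  -5  -12  27 ]
  [ -6   2   11   7 ]
R3 := R3 + 6·R1
  [ 1   0   -1   -3 ]
  [ 0  -5  -12   27 ]
  [ 0   2    5  -11 ]
R2 := -1/5·R2
  [ 1  0    -1     -3 ]
  [ 0  1  12/5  -27/5 ]
  [ 0  2     5    -11 ]
R3 := R3 − 2·R2
  [ 1  0    -1     -3 ]
  [ 0  1  12/5  -27/5 ]
  [ 0  0   1/5   -1/5 ]
R3 := 5·R3
  [ 1  0    -1     -3 ]
  [ 0  1  12/5  -27/5 ]
  [ 0  0     1     -1 ]
R2 := R2 − 12/5·R3
  [ 1  0  -1  -3 ]
  [ 0  1   0  -3 ]
  [ 0  0   1  -1 ]
R1 := R1 + R3
  [ 1  0  0  -4 ]
  [ 0  1  0  -3 ]
  [ 0  0  1  -1 ]
Pivot columns are the columns containing a leading 1.

0, 1, 2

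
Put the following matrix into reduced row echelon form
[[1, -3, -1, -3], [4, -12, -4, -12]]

ρ2 := ρ2 − 4·ρ1

[[1, -3, -1, -3], [0, 0, 0, 0]]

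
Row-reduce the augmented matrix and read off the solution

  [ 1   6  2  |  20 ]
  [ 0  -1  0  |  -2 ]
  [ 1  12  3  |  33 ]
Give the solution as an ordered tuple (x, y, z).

r3 -> r3 − r1
  [ 1   6  2  |  20 ]
  [ 0  -1  0  |  -2 ]
  [ 0   6  1  |  13 ]
r2 -> -1·r2
  [ 1  6  2  |  20 ]
  [ 0  1  0  |   2 ]
  [ 0  6  1  |  13 ]
r3 -> r3 − 6·r2
  [ 1  6  2  |  20 ]
  [ 0  1  0  |   2 ]
  [ 0  0  1  |   1 ]
r1 -> r1 − 2·r3
  [ 1  6  0  |  18 ]
  [ 0  1  0  |   2 ]
  [ 0  0  1  |   1 ]
r1 -> r1 − 6·r2
  [ 1  0  0  |  6 ]
  [ 0  1  0  |  2 ]
  [ 0  0  1  |  1 ]
Reading off the last column: x = 6, y = 2, z = 1.

(6, 2, 1)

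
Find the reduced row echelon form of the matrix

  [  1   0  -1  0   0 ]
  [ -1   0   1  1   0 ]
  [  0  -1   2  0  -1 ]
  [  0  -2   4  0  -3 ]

[[1, 0, -1, 0, 0], [0, 1, -2, 0, 0], [0, 0, 0, 1, 0], [0, 0, 0, 0, 1]]

R2 → R2 + R1
  [ 1   0  -1  0   0 ]
  [ 0   0   0  1   0 ]
  [ 0  -1   2  0  -1 ]
  [ 0  -2   4  0  -3 ]
R2 ↔ R3
  [ 1   0  -1  0   0 ]
  [ 0  -1   2  0  -1 ]
  [ 0   0   0  1   0 ]
  [ 0  -2   4  0  -3 ]
R2 → -1·R2
  [ 1   0  -1  0   0 ]
  [ 0   1  -2  0   1 ]
  [ 0   0   0  1   0 ]
  [ 0  -2   4  0  -3 ]
R4 → R4 + 2·R2
  [ 1  0  -1  0   0 ]
  [ 0  1  -2  0   1 ]
  [ 0  0   0  1   0 ]
  [ 0  0   0  0  -1 ]
R4 → -1·R4
  [ 1  0  -1  0  0 ]
  [ 0  1  -2  0  1 ]
  [ 0  0   0  1  0 ]
  [ 0  0   0  0  1 ]
R2 → R2 − R4
  [ 1  0  -1  0  0 ]
  [ 0  1  -2  0  0 ]
  [ 0  0   0  1  0 ]
  [ 0  0   0  0  1 ]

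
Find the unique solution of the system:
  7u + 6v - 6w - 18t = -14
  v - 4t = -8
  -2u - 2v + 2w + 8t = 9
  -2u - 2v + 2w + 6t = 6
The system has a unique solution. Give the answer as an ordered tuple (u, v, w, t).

Form the augmented matrix and row-reduce:
  [  7   6  -6  -18  |  -14 ]
  [  0   1   0   -4  |   -8 ]
  [ -2  -2   2    8  |    9 ]
  [ -2  -2   2    6  |    6 ]
R1 -> 1/7·R1
  [  1  6/7  -6/7  -18/7  |  -2 ]
  [  0    1     0     -4  |  -8 ]
  [ -2   -2     2      8  |   9 ]
  [ -2   -2     2      6  |   6 ]
R3 -> R3 + 2·R1
  [  1   6/7  -6/7  -18/7  |  -2 ]
  [  0     1     0     -4  |  -8 ]
  [  0  -2/7   2/7   20/7  |   5 ]
  [ -2    -2     2      6  |   6 ]
R4 -> R4 + 2·R1
  [ 1   6/7  -6/7  -18/7  |  -2 ]
  [ 0     1     0     -4  |  -8 ]
  [ 0  -2/7   2/7   20/7  |   5 ]
  [ 0  -2/7   2/7    6/7  |   2 ]
R3 -> R3 + 2/7·R2
  [ 1   6/7  -6/7  -18/7  |    -2 ]
  [ 0     1     0     -4  |    -8 ]
  [ 0     0   2/7   12/7  |  19/7 ]
  [ 0  -2/7   2/7    6/7  |     2 ]
R4 -> R4 + 2/7·R2
  [ 1  6/7  -6/7  -18/7  |    -2 ]
  [ 0    1     0     -4  |    -8 ]
  [ 0    0   2/7   12/7  |  19/7 ]
  [ 0    0   2/7   -2/7  |  -2/7 ]
R3 -> 7/2·R3
  [ 1  6/7  -6/7  -18/7  |    -2 ]
  [ 0    1     0     -4  |    -8 ]
  [ 0    0     1      6  |  19/2 ]
  [ 0    0   2/7   -2/7  |  -2/7 ]
R4 -> R4 − 2/7·R3
  [ 1  6/7  -6/7  -18/7  |    -2 ]
  [ 0    1     0     -4  |    -8 ]
  [ 0    0     1      6  |  19/2 ]
  [ 0    0     0     -2  |    -3 ]
R4 -> -1/2·R4
  [ 1  6/7  -6/7  -18/7  |    -2 ]
  [ 0    1     0     -4  |    -8 ]
  [ 0    0     1      6  |  19/2 ]
  [ 0    0     0      1  |   3/2 ]
R3 -> R3 − 6·R4
  [ 1  6/7  -6/7  -18/7  |   -2 ]
  [ 0    1     0     -4  |   -8 ]
  [ 0    0     1      0  |  1/2 ]
  [ 0    0     0      1  |  3/2 ]
R2 -> R2 + 4·R4
  [ 1  6/7  -6/7  -18/7  |   -2 ]
  [ 0    1     0      0  |   -2 ]
  [ 0    0     1      0  |  1/2 ]
  [ 0    0     0      1  |  3/2 ]
R1 -> R1 + 18/7·R4
  [ 1  6/7  -6/7  0  |  13/7 ]
  [ 0    1     0  0  |    -2 ]
  [ 0    0     1  0  |   1/2 ]
  [ 0    0     0  1  |   3/2 ]
R1 -> R1 + 6/7·R3
  [ 1  6/7  0  0  |  16/7 ]
  [ 0    1  0  0  |    -2 ]
  [ 0    0  1  0  |   1/2 ]
  [ 0    0  0  1  |   3/2 ]
R1 -> R1 − 6/7·R2
  [ 1  0  0  0  |    4 ]
  [ 0  1  0  0  |   -2 ]
  [ 0  0  1  0  |  1/2 ]
  [ 0  0  0  1  |  3/2 ]
Reading off the last column: u = 4, v = -2, w = 1/2, t = 3/2.

(4, -2, 1/2, 3/2)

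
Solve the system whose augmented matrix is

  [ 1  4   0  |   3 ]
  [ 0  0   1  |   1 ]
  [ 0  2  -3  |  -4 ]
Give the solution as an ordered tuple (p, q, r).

(5, -1/2, 1)

R2 <=> R3
  [ 1  4   0  |   3 ]
  [ 0  2  -3  |  -4 ]
  [ 0  0   1  |   1 ]
R2 → 1/2·R2
  [ 1  4     0  |   3 ]
  [ 0  1  -3/2  |  -2 ]
  [ 0  0     1  |   1 ]
R2 → R2 + 3/2·R3
  [ 1  4  0  |     3 ]
  [ 0  1  0  |  -1/2 ]
  [ 0  0  1  |     1 ]
R1 → R1 − 4·R2
  [ 1  0  0  |     5 ]
  [ 0  1  0  |  -1/2 ]
  [ 0  0  1  |     1 ]
Reading off the last column: p = 5, q = -1/2, r = 1.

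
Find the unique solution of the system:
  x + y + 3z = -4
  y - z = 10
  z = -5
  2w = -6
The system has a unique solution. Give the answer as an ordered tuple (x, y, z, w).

Form the augmented matrix and row-reduce:
  [ 1  1   3  0  |  -4 ]
  [ 0  1  -1  0  |  10 ]
  [ 0  0   1  0  |  -5 ]
  [ 0  0   0  2  |  -6 ]
R4 -> 1/2·R4
  [ 1  1   3  0  |  -4 ]
  [ 0  1  -1  0  |  10 ]
  [ 0  0   1  0  |  -5 ]
  [ 0  0   0  1  |  -3 ]
R2 -> R2 + R3
  [ 1  1  3  0  |  -4 ]
  [ 0  1  0  0  |   5 ]
  [ 0  0  1  0  |  -5 ]
  [ 0  0  0  1  |  -3 ]
R1 -> R1 − 3·R3
  [ 1  1  0  0  |  11 ]
  [ 0  1  0  0  |   5 ]
  [ 0  0  1  0  |  -5 ]
  [ 0  0  0  1  |  -3 ]
R1 -> R1 − R2
  [ 1  0  0  0  |   6 ]
  [ 0  1  0  0  |   5 ]
  [ 0  0  1  0  |  -5 ]
  [ 0  0  0  1  |  -3 ]
Reading off the last column: x = 6, y = 5, z = -5, w = -3.

(6, 5, -5, -3)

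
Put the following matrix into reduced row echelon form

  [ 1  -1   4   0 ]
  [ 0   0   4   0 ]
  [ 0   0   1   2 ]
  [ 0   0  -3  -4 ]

[[1, -1, 0, 0], [0, 0, 1, 0], [0, 0, 0, 1], [0, 0, 0, 0]]

Multiply R2 by 1/4.
  [ 1  -1   4   0 ]
  [ 0   0   1   0 ]
  [ 0   0   1   2 ]
  [ 0   0  -3  -4 ]
Subtract R2 from R3.
  [ 1  -1   4   0 ]
  [ 0   0   1   0 ]
  [ 0   0   0   2 ]
  [ 0   0  -3  -4 ]
Add 3 times R2 to R4.
  [ 1  -1  4   0 ]
  [ 0   0  1   0 ]
  [ 0   0  0   2 ]
  [ 0   0  0  -4 ]
Multiply R3 by 1/2.
  [ 1  -1  4   0 ]
  [ 0   0  1   0 ]
  [ 0   0  0   1 ]
  [ 0   0  0  -4 ]
Add 4 times R3 to R4.
  [ 1  -1  4  0 ]
  [ 0   0  1  0 ]
  [ 0   0  0  1 ]
  [ 0   0  0  0 ]
Subtract 4 times R2 from R1.
  [ 1  -1  0  0 ]
  [ 0   0  1  0 ]
  [ 0   0  0  1 ]
  [ 0   0  0  0 ]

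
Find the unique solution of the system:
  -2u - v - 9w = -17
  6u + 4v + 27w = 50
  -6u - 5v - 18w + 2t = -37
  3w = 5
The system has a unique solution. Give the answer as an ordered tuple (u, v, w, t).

(3/2, -1, 5/3, -3/2)

Form the augmented matrix and row-reduce:
  [ -2  -1   -9  0  |  -17 ]
  [  6   4   27  0  |   50 ]
  [ -6  -5  -18  2  |  -37 ]
  [  0   0    3  0  |    5 ]
r1 ← -1/2·r1
  [  1  1/2  9/2  0  |  17/2 ]
  [  6    4   27  0  |    50 ]
  [ -6   -5  -18  2  |   -37 ]
  [  0    0    3  0  |     5 ]
r2 ← r2 − 6·r1
  [  1  1/2  9/2  0  |  17/2 ]
  [  0    1    0  0  |    -1 ]
  [ -6   -5  -18  2  |   -37 ]
  [  0    0    3  0  |     5 ]
r3 ← r3 + 6·r1
  [ 1  1/2  9/2  0  |  17/2 ]
  [ 0    1    0  0  |    -1 ]
  [ 0   -2    9  2  |    14 ]
  [ 0    0    3  0  |     5 ]
r3 ← r3 + 2·r2
  [ 1  1/2  9/2  0  |  17/2 ]
  [ 0    1    0  0  |    -1 ]
  [ 0    0    9  2  |    12 ]
  [ 0    0    3  0  |     5 ]
r3 ← 1/9·r3
  [ 1  1/2  9/2    0  |  17/2 ]
  [ 0    1    0    0  |    -1 ]
  [ 0    0    1  2/9  |   4/3 ]
  [ 0    0    3    0  |     5 ]
r4 ← r4 − 3·r3
  [ 1  1/2  9/2     0  |  17/2 ]
  [ 0    1    0     0  |    -1 ]
  [ 0    0    1   2/9  |   4/3 ]
  [ 0    0    0  -2/3  |     1 ]
r4 ← -3/2·r4
  [ 1  1/2  9/2    0  |  17/2 ]
  [ 0    1    0    0  |    -1 ]
  [ 0    0    1  2/9  |   4/3 ]
  [ 0    0    0    1  |  -3/2 ]
r3 ← r3 − 2/9·r4
  [ 1  1/2  9/2  0  |  17/2 ]
  [ 0    1    0  0  |    -1 ]
  [ 0    0    1  0  |   5/3 ]
  [ 0    0    0  1  |  -3/2 ]
r1 ← r1 − 9/2·r3
  [ 1  1/2  0  0  |     1 ]
  [ 0    1  0  0  |    -1 ]
  [ 0    0  1  0  |   5/3 ]
  [ 0    0  0  1  |  -3/2 ]
r1 ← r1 − 1/2·r2
  [ 1  0  0  0  |   3/2 ]
  [ 0  1  0  0  |    -1 ]
  [ 0  0  1  0  |   5/3 ]
  [ 0  0  0  1  |  -3/2 ]
Reading off the last column: u = 3/2, v = -1, w = 5/3, t = -3/2.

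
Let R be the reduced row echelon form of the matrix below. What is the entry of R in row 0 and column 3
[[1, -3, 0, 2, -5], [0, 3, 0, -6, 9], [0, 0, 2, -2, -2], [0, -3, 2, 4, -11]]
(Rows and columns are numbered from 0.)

-4

R2 -> 1/3·R2
  [ 1  -3  0   2   -5 ]
  [ 0   1  0  -2    3 ]
  [ 0   0  2  -2   -2 ]
  [ 0  -3  2   4  -11 ]
R4 -> R4 + 3·R2
  [ 1  -3  0   2  -5 ]
  [ 0   1  0  -2   3 ]
  [ 0   0  2  -2  -2 ]
  [ 0   0  2  -2  -2 ]
R3 -> 1/2·R3
  [ 1  -3  0   2  -5 ]
  [ 0   1  0  -2   3 ]
  [ 0   0  1  -1  -1 ]
  [ 0   0  2  -2  -2 ]
R4 -> R4 − 2·R3
  [ 1  -3  0   2  -5 ]
  [ 0   1  0  -2   3 ]
  [ 0   0  1  -1  -1 ]
  [ 0   0  0   0   0 ]
R1 -> R1 + 3·R2
  [ 1  0  0  -4   4 ]
  [ 0  1  0  -2   3 ]
  [ 0  0  1  -1  -1 ]
  [ 0  0  0   0   0 ]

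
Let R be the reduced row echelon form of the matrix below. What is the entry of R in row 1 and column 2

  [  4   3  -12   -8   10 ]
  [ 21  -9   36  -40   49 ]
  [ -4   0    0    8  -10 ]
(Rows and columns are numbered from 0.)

R1 -> 1/4·R1
  [  1  3/4  -3   -2  5/2 ]
  [ 21   -9  36  -40   49 ]
  [ -4    0   0    8  -10 ]
R2 -> R2 − 21·R1
  [  1    3/4  -3  -2   5/2 ]
  [  0  -99/4  99   2  -7/2 ]
  [ -4      0   0   8   -10 ]
R3 -> R3 + 4·R1
  [ 1    3/4   -3  -2   5/2 ]
  [ 0  -99/4   99   2  -7/2 ]
  [ 0      3  -12   0     0 ]
R2 -> -4/99·R2
  [ 1  3/4   -3     -2    5/2 ]
  [ 0    1   -4  -8/99  14/99 ]
  [ 0    3  -12      0      0 ]
R3 -> R3 − 3·R2
  [ 1  3/4  -3     -2     5/2 ]
  [ 0    1  -4  -8/99   14/99 ]
  [ 0    0   0   8/33  -14/33 ]
R3 -> 33/8·R3
  [ 1  3/4  -3     -2    5/2 ]
  [ 0    1  -4  -8/99  14/99 ]
  [ 0    0   0      1   -7/4 ]
R2 -> R2 + 8/99·R3
  [ 1  3/4  -3  -2   5/2 ]
  [ 0    1  -4   0     0 ]
  [ 0    0   0   1  -7/4 ]
R1 -> R1 + 2·R3
  [ 1  3/4  -3  0    -1 ]
  [ 0    1  -4  0     0 ]
  [ 0    0   0  1  -7/4 ]
R1 -> R1 − 3/4·R2
  [ 1  0   0  0    -1 ]
  [ 0  1  -4  0     0 ]
  [ 0  0   0  1  -7/4 ]

-4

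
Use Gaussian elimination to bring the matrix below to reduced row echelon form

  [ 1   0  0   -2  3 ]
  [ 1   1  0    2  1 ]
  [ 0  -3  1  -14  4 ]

[[1, 0, 0, -2, 3], [0, 1, 0, 4, -2], [0, 0, 1, -2, -2]]

r2 := r2 − r1
  [ 1   0  0   -2   3 ]
  [ 0   1  0    4  -2 ]
  [ 0  -3  1  -14   4 ]
r3 := r3 + 3·r2
  [ 1  0  0  -2   3 ]
  [ 0  1  0   4  -2 ]
  [ 0  0  1  -2  -2 ]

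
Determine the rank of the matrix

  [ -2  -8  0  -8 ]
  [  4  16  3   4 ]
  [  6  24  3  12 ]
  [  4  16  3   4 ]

R1 -> -1/2·R1
  [ 1   4  0   4 ]
  [ 4  16  3   4 ]
  [ 6  24  3  12 ]
  [ 4  16  3   4 ]
R2 -> R2 − 4·R1
  [ 1   4  0    4 ]
  [ 0   0  3  -12 ]
  [ 6  24  3   12 ]
  [ 4  16  3    4 ]
R3 -> R3 − 6·R1
  [ 1   4  0    4 ]
  [ 0   0  3  -12 ]
  [ 0   0  3  -12 ]
  [ 4  16  3    4 ]
R4 -> R4 − 4·R1
  [ 1  4  0    4 ]
  [ 0  0  3  -12 ]
  [ 0  0  3  -12 ]
  [ 0  0  3  -12 ]
R2 -> 1/3·R2
  [ 1  4  0    4 ]
  [ 0  0  1   -4 ]
  [ 0  0  3  -12 ]
  [ 0  0  3  -12 ]
R3 -> R3 − 3·R2
  [ 1  4  0    4 ]
  [ 0  0  1   -4 ]
  [ 0  0  0    0 ]
  [ 0  0  3  -12 ]
R4 -> R4 − 3·R2
  [ 1  4  0   4 ]
  [ 0  0  1  -4 ]
  [ 0  0  0   0 ]
  [ 0  0  0   0 ]
The reduced form has 2 nonzero rows.

rank = 2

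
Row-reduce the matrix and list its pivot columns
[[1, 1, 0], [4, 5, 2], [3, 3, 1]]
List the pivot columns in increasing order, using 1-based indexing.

r2 ← r2 − 4·r1
  [ 1  1  0 ]
  [ 0  1  2 ]
  [ 3  3  1 ]
r3 ← r3 − 3·r1
  [ 1  1  0 ]
  [ 0  1  2 ]
  [ 0  0  1 ]
r2 ← r2 − 2·r3
  [ 1  1  0 ]
  [ 0  1  0 ]
  [ 0  0  1 ]
r1 ← r1 − r2
  [ 1  0  0 ]
  [ 0  1  0 ]
  [ 0  0  1 ]
Pivot columns are the columns containing a leading 1.

1, 2, 3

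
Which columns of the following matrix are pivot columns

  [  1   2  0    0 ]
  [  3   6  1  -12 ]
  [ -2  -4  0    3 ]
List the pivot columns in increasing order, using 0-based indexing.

0, 2, 3

R2 → R2 − 3·R1
  [  1   2  0    0 ]
  [  0   0  1  -12 ]
  [ -2  -4  0    3 ]
R3 → R3 + 2·R1
  [ 1  2  0    0 ]
  [ 0  0  1  -12 ]
  [ 0  0  0    3 ]
R3 → 1/3·R3
  [ 1  2  0    0 ]
  [ 0  0  1  -12 ]
  [ 0  0  0    1 ]
R2 → R2 + 12·R3
  [ 1  2  0  0 ]
  [ 0  0  1  0 ]
  [ 0  0  0  1 ]
Pivot columns are the columns containing a leading 1.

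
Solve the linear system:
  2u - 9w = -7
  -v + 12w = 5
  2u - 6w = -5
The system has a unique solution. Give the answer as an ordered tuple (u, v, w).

(-1/2, 3, 2/3)

Form the augmented matrix and row-reduce:
  [ 2   0  -9  |  -7 ]
  [ 0  -1  12  |   5 ]
  [ 2   0  -6  |  -5 ]
R1 ← 1/2·R1
  [ 1   0  -9/2  |  -7/2 ]
  [ 0  -1    12  |     5 ]
  [ 2   0    -6  |    -5 ]
R3 ← R3 − 2·R1
  [ 1   0  -9/2  |  -7/2 ]
  [ 0  -1    12  |     5 ]
  [ 0   0     3  |     2 ]
R2 ← -1·R2
  [ 1  0  -9/2  |  -7/2 ]
  [ 0  1   -12  |    -5 ]
  [ 0  0     3  |     2 ]
R3 ← 1/3·R3
  [ 1  0  -9/2  |  -7/2 ]
  [ 0  1   -12  |    -5 ]
  [ 0  0     1  |   2/3 ]
R2 ← R2 + 12·R3
  [ 1  0  -9/2  |  -7/2 ]
  [ 0  1     0  |     3 ]
  [ 0  0     1  |   2/3 ]
R1 ← R1 + 9/2·R3
  [ 1  0  0  |  -1/2 ]
  [ 0  1  0  |     3 ]
  [ 0  0  1  |   2/3 ]
Reading off the last column: u = -1/2, v = 3, w = 2/3.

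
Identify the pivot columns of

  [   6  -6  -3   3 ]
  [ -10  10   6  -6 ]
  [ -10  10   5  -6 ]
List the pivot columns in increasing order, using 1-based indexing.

1, 3, 4

Multiply R1 by 1/6.
  [   1  -1  -1/2  1/2 ]
  [ -10  10     6   -6 ]
  [ -10  10     5   -6 ]
Add 10 times R1 to R2.
  [   1  -1  -1/2  1/2 ]
  [   0   0     1   -1 ]
  [ -10  10     5   -6 ]
Add 10 times R1 to R3.
  [ 1  -1  -1/2  1/2 ]
  [ 0   0     1   -1 ]
  [ 0   0     0   -1 ]
Multiply R3 by -1.
  [ 1  -1  -1/2  1/2 ]
  [ 0   0     1   -1 ]
  [ 0   0     0    1 ]
Add R3 to R2.
  [ 1  -1  -1/2  1/2 ]
  [ 0   0     1    0 ]
  [ 0   0     0    1 ]
Subtract 1/2 times R3 from R1.
  [ 1  -1  -1/2  0 ]
  [ 0   0     1  0 ]
  [ 0   0     0  1 ]
Add 1/2 times R2 to R1.
  [ 1  -1  0  0 ]
  [ 0   0  1  0 ]
  [ 0   0  0  1 ]
Pivot columns are the columns containing a leading 1.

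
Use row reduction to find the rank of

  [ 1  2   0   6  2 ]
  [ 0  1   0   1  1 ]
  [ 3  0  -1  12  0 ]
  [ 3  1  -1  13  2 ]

rank = 4

Subtract 3 times r1 from r3.
  [ 1   2   0   6   2 ]
  [ 0   1   0   1   1 ]
  [ 0  -6  -1  -6  -6 ]
  [ 3   1  -1  13   2 ]
Subtract 3 times r1 from r4.
  [ 1   2   0   6   2 ]
  [ 0   1   0   1   1 ]
  [ 0  -6  -1  -6  -6 ]
  [ 0  -5  -1  -5  -4 ]
Add 6 times r2 to r3.
  [ 1   2   0   6   2 ]
  [ 0   1   0   1   1 ]
  [ 0   0  -1   0   0 ]
  [ 0  -5  -1  -5  -4 ]
Add 5 times r2 to r4.
  [ 1  2   0  6  2 ]
  [ 0  1   0  1  1 ]
  [ 0  0  -1  0  0 ]
  [ 0  0  -1  0  1 ]
Multiply r3 by -1.
  [ 1  2   0  6  2 ]
  [ 0  1   0  1  1 ]
  [ 0  0   1  0  0 ]
  [ 0  0  -1  0  1 ]
Add r3 to r4.
  [ 1  2  0  6  2 ]
  [ 0  1  0  1  1 ]
  [ 0  0  1  0  0 ]
  [ 0  0  0  0  1 ]
Subtract r4 from r2.
  [ 1  2  0  6  2 ]
  [ 0  1  0  1  0 ]
  [ 0  0  1  0  0 ]
  [ 0  0  0  0  1 ]
Subtract 2 times r4 from r1.
  [ 1  2  0  6  0 ]
  [ 0  1  0  1  0 ]
  [ 0  0  1  0  0 ]
  [ 0  0  0  0  1 ]
Subtract 2 times r2 from r1.
  [ 1  0  0  4  0 ]
  [ 0  1  0  1  0 ]
  [ 0  0  1  0  0 ]
  [ 0  0  0  0  1 ]
The reduced form has 4 nonzero rows.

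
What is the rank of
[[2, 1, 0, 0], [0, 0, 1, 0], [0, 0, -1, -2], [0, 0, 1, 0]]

rank = 3

r1 -> 1/2·r1
  [ 1  1/2   0   0 ]
  [ 0    0   1   0 ]
  [ 0    0  -1  -2 ]
  [ 0    0   1   0 ]
r3 -> r3 + r2
  [ 1  1/2  0   0 ]
  [ 0    0  1   0 ]
  [ 0    0  0  -2 ]
  [ 0    0  1   0 ]
r4 -> r4 − r2
  [ 1  1/2  0   0 ]
  [ 0    0  1   0 ]
  [ 0    0  0  -2 ]
  [ 0    0  0   0 ]
r3 -> -1/2·r3
  [ 1  1/2  0  0 ]
  [ 0    0  1  0 ]
  [ 0    0  0  1 ]
  [ 0    0  0  0 ]
The reduced form has 3 nonzero rows.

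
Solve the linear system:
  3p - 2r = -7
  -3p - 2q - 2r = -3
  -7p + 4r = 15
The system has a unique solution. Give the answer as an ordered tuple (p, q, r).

Form the augmented matrix and row-reduce:
  [  3   0  -2  |  -7 ]
  [ -3  -2  -2  |  -3 ]
  [ -7   0   4  |  15 ]
R1 ← 1/3·R1
  [  1   0  -2/3  |  -7/3 ]
  [ -3  -2    -2  |    -3 ]
  [ -7   0     4  |    15 ]
R2 ← R2 + 3·R1
  [  1   0  -2/3  |  -7/3 ]
  [  0  -2    -4  |   -10 ]
  [ -7   0     4  |    15 ]
R3 ← R3 + 7·R1
  [ 1   0  -2/3  |  -7/3 ]
  [ 0  -2    -4  |   -10 ]
  [ 0   0  -2/3  |  -4/3 ]
R2 ← -1/2·R2
  [ 1  0  -2/3  |  -7/3 ]
  [ 0  1     2  |     5 ]
  [ 0  0  -2/3  |  -4/3 ]
R3 ← -3/2·R3
  [ 1  0  -2/3  |  -7/3 ]
  [ 0  1     2  |     5 ]
  [ 0  0     1  |     2 ]
R2 ← R2 − 2·R3
  [ 1  0  -2/3  |  -7/3 ]
  [ 0  1     0  |     1 ]
  [ 0  0     1  |     2 ]
R1 ← R1 + 2/3·R3
  [ 1  0  0  |  -1 ]
  [ 0  1  0  |   1 ]
  [ 0  0  1  |   2 ]
Reading off the last column: p = -1, q = 1, r = 2.

(-1, 1, 2)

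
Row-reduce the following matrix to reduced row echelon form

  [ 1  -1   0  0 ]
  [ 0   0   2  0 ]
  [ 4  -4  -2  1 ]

ρ3 -> ρ3 − 4·ρ1
  [ 1  -1   0  0 ]
  [ 0   0   2  0 ]
  [ 0   0  -2  1 ]
ρ2 -> 1/2·ρ2
  [ 1  -1   0  0 ]
  [ 0   0   1  0 ]
  [ 0   0  -2  1 ]
ρ3 -> ρ3 + 2·ρ2
  [ 1  -1  0  0 ]
  [ 0   0  1  0 ]
  [ 0   0  0  1 ]

[[1, -1, 0, 0], [0, 0, 1, 0], [0, 0, 0, 1]]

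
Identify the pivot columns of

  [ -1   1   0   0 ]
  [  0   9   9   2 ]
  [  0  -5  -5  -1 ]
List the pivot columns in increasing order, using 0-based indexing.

R1 := -1·R1
  [ 1  -1   0   0 ]
  [ 0   9   9   2 ]
  [ 0  -5  -5  -1 ]
R2 := 1/9·R2
  [ 1  -1   0    0 ]
  [ 0   1   1  2/9 ]
  [ 0  -5  -5   -1 ]
R3 := R3 + 5·R2
  [ 1  -1  0    0 ]
  [ 0   1  1  2/9 ]
  [ 0   0  0  1/9 ]
R3 := 9·R3
  [ 1  -1  0    0 ]
  [ 0   1  1  2/9 ]
  [ 0   0  0    1 ]
R2 := R2 − 2/9·R3
  [ 1  -1  0  0 ]
  [ 0   1  1  0 ]
  [ 0   0  0  1 ]
R1 := R1 + R2
  [ 1  0  1  0 ]
  [ 0  1  1  0 ]
  [ 0  0  0  1 ]
Pivot columns are the columns containing a leading 1.

0, 1, 3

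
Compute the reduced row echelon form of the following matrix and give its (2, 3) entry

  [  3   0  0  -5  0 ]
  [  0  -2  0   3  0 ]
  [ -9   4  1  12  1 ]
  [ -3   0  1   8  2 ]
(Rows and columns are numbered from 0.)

3

R1 ← 1/3·R1
R3 ← R3 + 9·R1
R4 ← R4 + 3·R1
R2 ← -1/2·R2
R3 ← R3 − 4·R2
R4 ← R4 − R3
R3 ← R3 − R4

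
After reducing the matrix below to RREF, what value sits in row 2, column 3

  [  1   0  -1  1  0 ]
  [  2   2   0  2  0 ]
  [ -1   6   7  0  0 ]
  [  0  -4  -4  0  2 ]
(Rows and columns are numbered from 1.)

Subtract 2 times r1 from r2.
  [  1   0  -1  1  0 ]
  [  0   2   2  0  0 ]
  [ -1   6   7  0  0 ]
  [  0  -4  -4  0  2 ]
Add r1 to r3.
  [ 1   0  -1  1  0 ]
  [ 0   2   2  0  0 ]
  [ 0   6   6  1  0 ]
  [ 0  -4  -4  0  2 ]
Multiply r2 by 1/2.
  [ 1   0  -1  1  0 ]
  [ 0   1   1  0  0 ]
  [ 0   6   6  1  0 ]
  [ 0  -4  -4  0  2 ]
Subtract 6 times r2 from r3.
  [ 1   0  -1  1  0 ]
  [ 0   1   1  0  0 ]
  [ 0   0   0  1  0 ]
  [ 0  -4  -4  0  2 ]
Add 4 times r2 to r4.
  [ 1  0  -1  1  0 ]
  [ 0  1   1  0  0 ]
  [ 0  0   0  1  0 ]
  [ 0  0   0  0  2 ]
Multiply r4 by 1/2.
  [ 1  0  -1  1  0 ]
  [ 0  1   1  0  0 ]
  [ 0  0   0  1  0 ]
  [ 0  0   0  0  1 ]
Subtract r3 from r1.
  [ 1  0  -1  0  0 ]
  [ 0  1   1  0  0 ]
  [ 0  0   0  1  0 ]
  [ 0  0   0  0  1 ]

1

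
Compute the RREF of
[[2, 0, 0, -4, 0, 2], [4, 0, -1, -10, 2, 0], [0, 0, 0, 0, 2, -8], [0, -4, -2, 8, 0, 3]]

[[1, 0, 0, -2, 0, 1], [0, 1, 0, -3, 0, 5/4], [0, 0, 1, 2, 0, -4], [0, 0, 0, 0, 1, -4]]

R1 -> 1/2·R1
  [ 1   0   0   -2  0   1 ]
  [ 4   0  -1  -10  2   0 ]
  [ 0   0   0    0  2  -8 ]
  [ 0  -4  -2    8  0   3 ]
R2 -> R2 − 4·R1
  [ 1   0   0  -2  0   1 ]
  [ 0   0  -1  -2  2  -4 ]
  [ 0   0   0   0  2  -8 ]
  [ 0  -4  -2   8  0   3 ]
R2 ↔ R4
  [ 1   0   0  -2  0   1 ]
  [ 0  -4  -2   8  0   3 ]
  [ 0   0   0   0  2  -8 ]
  [ 0   0  -1  -2  2  -4 ]
R2 -> -1/4·R2
  [ 1  0    0  -2  0     1 ]
  [ 0  1  1/2  -2  0  -3/4 ]
  [ 0  0    0   0  2    -8 ]
  [ 0  0   -1  -2  2    -4 ]
R3 ↔ R4
  [ 1  0    0  -2  0     1 ]
  [ 0  1  1/2  -2  0  -3/4 ]
  [ 0  0   -1  -2  2    -4 ]
  [ 0  0    0   0  2    -8 ]
R3 -> -1·R3
  [ 1  0    0  -2   0     1 ]
  [ 0  1  1/2  -2   0  -3/4 ]
  [ 0  0    1   2  -2     4 ]
  [ 0  0    0   0   2    -8 ]
R4 -> 1/2·R4
  [ 1  0    0  -2   0     1 ]
  [ 0  1  1/2  -2   0  -3/4 ]
  [ 0  0    1   2  -2     4 ]
  [ 0  0    0   0   1    -4 ]
R3 -> R3 + 2·R4
  [ 1  0    0  -2  0     1 ]
  [ 0  1  1/2  -2  0  -3/4 ]
  [ 0  0    1   2  0    -4 ]
  [ 0  0    0   0  1    -4 ]
R2 -> R2 − 1/2·R3
  [ 1  0  0  -2  0    1 ]
  [ 0  1  0  -3  0  5/4 ]
  [ 0  0  1   2  0   -4 ]
  [ 0  0  0   0  1   -4 ]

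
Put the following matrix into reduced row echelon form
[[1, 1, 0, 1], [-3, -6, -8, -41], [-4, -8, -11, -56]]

R2 -> R2 + 3·R1
  [  1   1    0    1 ]
  [  0  -3   -8  -38 ]
  [ -4  -8  -11  -56 ]
R3 -> R3 + 4·R1
  [ 1   1    0    1 ]
  [ 0  -3   -8  -38 ]
  [ 0  -4  -11  -52 ]
R2 -> -1/3·R2
  [ 1   1    0     1 ]
  [ 0   1  8/3  38/3 ]
  [ 0  -4  -11   -52 ]
R3 -> R3 + 4·R2
  [ 1  1     0     1 ]
  [ 0  1   8/3  38/3 ]
  [ 0  0  -1/3  -4/3 ]
R3 -> -3·R3
  [ 1  1    0     1 ]
  [ 0  1  8/3  38/3 ]
  [ 0  0    1     4 ]
R2 -> R2 − 8/3·R3
  [ 1  1  0  1 ]
  [ 0  1  0  2 ]
  [ 0  0  1  4 ]
R1 -> R1 − R2
  [ 1  0  0  -1 ]
  [ 0  1  0   2 ]
  [ 0  0  1   4 ]

[[1, 0, 0, -1], [0, 1, 0, 2], [0, 0, 1, 4]]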